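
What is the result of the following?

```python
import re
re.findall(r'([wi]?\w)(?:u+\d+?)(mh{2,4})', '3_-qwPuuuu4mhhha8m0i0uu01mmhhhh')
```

[('wP', 'mhhh')]

`findall` packs the 2 group values into a tuple for every match.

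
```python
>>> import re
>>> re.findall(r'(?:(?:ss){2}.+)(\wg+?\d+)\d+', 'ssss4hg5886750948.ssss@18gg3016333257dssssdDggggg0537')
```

Pattern: the literal 'ss' repeated 2 times, then one or more of any character (non-capturing group); then a word character, then one or more of a literal 'g' (lazy), then one or more of a digit (captured); then one or more of a digit.
Walking the string: at [0:53] match 'ssss4hg5886750948.ssss@18gg3016333257dssssdDggggg0537', group 1 = 'gg053'.
With a single group, `findall` returns only what that group captured — 1 item.

['gg053']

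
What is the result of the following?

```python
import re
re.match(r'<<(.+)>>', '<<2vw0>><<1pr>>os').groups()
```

('2vw0>><<1pr',)

`match` is anchored at position 0; if the pattern doesn't fit there, it returns None.
The match spans [0:15] → '<<2vw0>><<1pr>>'.
Captured: group 1 = '2vw0>><<1pr'.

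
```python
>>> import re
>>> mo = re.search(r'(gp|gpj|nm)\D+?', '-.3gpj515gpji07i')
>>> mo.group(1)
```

'gp'

The match spans [3:6] → 'gpj'.
Captured: group 1 = 'gp'.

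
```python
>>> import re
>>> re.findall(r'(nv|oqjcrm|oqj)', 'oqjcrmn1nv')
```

['oqjcrm', 'nv']

`|` is ordered: at each position the engine commits to the first alternative that works.
Matches: at [0:6] match 'oqjcrm', group 1 = 'oqjcrm'; at [8:10] match 'nv', group 1 = 'nv'.
One capturing group, so `findall` returns just the captured substring from each match — 2 in all.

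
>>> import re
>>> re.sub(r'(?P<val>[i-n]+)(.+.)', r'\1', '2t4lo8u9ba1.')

'2t4l'

The pattern matches one or more of a character in [i-n] (captured as 'val'); then one or more of any character, then any character (captured).
Matches: at [3:12] → 'lo8u9ba1.'.
`\1` in the replacement pulls in group 1's text for each match.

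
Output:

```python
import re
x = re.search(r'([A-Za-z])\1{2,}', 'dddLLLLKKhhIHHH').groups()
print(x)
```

The match spans [0:3] → 'ddd'.
Captured: group 1 = 'd'.

('d',)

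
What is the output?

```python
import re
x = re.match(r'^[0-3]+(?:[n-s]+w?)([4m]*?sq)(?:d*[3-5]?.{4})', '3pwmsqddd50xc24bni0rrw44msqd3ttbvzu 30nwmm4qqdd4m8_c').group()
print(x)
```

3pwmsqddd50xc2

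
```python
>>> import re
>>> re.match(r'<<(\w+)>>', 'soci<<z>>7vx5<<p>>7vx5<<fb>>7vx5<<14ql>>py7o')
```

None

`re.match` only tries the pattern at the start of the string.
Here position 0 doesn't satisfy it, so the call returns None.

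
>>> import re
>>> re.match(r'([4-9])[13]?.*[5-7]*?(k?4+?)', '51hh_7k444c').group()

'51hh_7k444'

Pattern: a character in [4-9] (captured); then optionally one of [13], then zero or more of any character; then zero or more of a character in [5-7] (lazy); then optionally a literal 'k', then one or more of the literal '4' (lazy) (captured).
`match` is anchored at position 0; if the pattern doesn't fit there, it returns None.
The match spans [0:10] → '51hh_7k444'.
Captured: group 1 = '5', group 2 = '4'.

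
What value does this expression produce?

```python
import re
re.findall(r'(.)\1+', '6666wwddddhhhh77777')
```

['6', 'w', 'd', 'h', '7']

The backreference `\1` re-matches whatever the first group consumed, character for character.
Scanning left to right: at [0:4] match '6666', group 1 = '6'; at [4:6] match 'ww', group 1 = 'w'; at [6:10] match 'dddd', group 1 = 'd'; at [10:14] match 'hhhh', group 1 = 'h'; at [14:19] match '77777', group 1 = '7'.
With a single group, `findall` returns only what that group captured — 5 items.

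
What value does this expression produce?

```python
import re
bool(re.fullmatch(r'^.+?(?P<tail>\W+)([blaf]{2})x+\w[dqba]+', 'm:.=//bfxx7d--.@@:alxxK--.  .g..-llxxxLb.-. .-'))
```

Pattern: anchored at the start of the string; then one or more of any character (lazy); then one or more of a non-word character (captured as 'tail'); then exactly 2 of one of [blaf] (captured); then one or more of a literal 'x', then a word character; then one or more of one of [dqba].
`re.fullmatch` requires the pattern to consume the entire string.
Here there's no way to consume every character, so the call returns None, and `bool(None)` is False.

False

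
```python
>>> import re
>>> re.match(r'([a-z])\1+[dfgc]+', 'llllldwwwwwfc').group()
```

'llllld'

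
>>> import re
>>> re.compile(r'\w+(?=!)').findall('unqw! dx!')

['unqw', 'dx']

The lookaround is zero-width — it requires the adjacent text to match without consuming it, so the asserted text isn't part of the match.
Walking the string: at [0:4] → 'unqw'; at [6:8] → 'dx'.
`findall` yields the raw match text (2 of them) because the pattern has no groups.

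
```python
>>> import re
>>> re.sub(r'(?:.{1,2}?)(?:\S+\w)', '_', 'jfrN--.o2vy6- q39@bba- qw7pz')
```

Pattern: 1 to 2 of any character (lazy) (non-capturing group); then one or more of a non-whitespace character, then a word character (non-capturing group).
`sub` substitutes '_' at each match site.

'___'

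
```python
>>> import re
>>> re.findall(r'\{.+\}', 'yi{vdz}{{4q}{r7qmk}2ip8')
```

['{vdz}{{4q}{r7qmk}']

Matches: at [2:19] → '{vdz}{{4q}{r7qmk}'.
`findall` yields the raw match text (1 of them) because the pattern has no groups.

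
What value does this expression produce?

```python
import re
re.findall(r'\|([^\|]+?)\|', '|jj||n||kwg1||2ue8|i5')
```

['jj', 'n', 'kwg1', '2ue8']

Because there's exactly one group, `findall` drops the full match and keeps group 1 from each hit.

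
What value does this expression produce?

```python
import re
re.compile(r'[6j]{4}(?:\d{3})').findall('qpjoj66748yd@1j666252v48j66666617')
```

['j666252', 'j666666']

The pattern matches exactly 4 of one of [6j]; then exactly 3 of a digit (non-capturing group).
Matches: at [14:21] → 'j666252'; at [24:31] → 'j666666'.
With no groups in the pattern, `findall` gives back each whole match — 2 here.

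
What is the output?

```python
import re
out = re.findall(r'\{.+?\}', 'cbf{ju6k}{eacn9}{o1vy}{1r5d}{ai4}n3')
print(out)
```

Because the quantifier is non-greedy, it stops expanding at the earliest point where the rest of the pattern can succeed.
Scanning left to right: at [3:9] → '{ju6k}'; at [9:16] → '{eacn9}'; at [16:22] → '{o1vy}'; at [22:28] → '{1r5d}'; at [28:33] → '{ai4}'.
Since nothing is captured, `findall` lists the 5 matched substrings directly.

['{ju6k}', '{eacn9}', '{o1vy}', '{1r5d}', '{ai4}']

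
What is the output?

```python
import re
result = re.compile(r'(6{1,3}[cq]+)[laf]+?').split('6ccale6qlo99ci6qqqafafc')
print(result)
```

['', '6cc', 'le', '6q', 'o99ci', '6qqq', 'fafc']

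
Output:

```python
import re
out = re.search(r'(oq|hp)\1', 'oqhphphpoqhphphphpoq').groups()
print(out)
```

`\1` has to match the exact text group 1 already captured.
Unlike `match`, `search` isn't anchored — it looks for the pattern anywhere in the string.
The match spans [2:6] → 'hphp'.
Captured: group 1 = 'hp'.

('hp',)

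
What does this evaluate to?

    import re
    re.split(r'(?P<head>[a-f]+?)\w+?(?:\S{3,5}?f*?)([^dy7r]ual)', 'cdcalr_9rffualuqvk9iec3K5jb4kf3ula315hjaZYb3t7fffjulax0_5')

['', 'c', 'fual', 'uqvk9iec3K5jb4kf3ula315hjaZYb3t7fffjulax0_5']

The pattern matches one or more of a character in [a-f] (lazy) (captured as 'head'); then one or more of a word character (lazy); then 3 to 5 of a non-whitespace character (lazy), then zero or more of a literal 'f' (lazy) (non-capturing group); then any character except [dy7r], then the literal 'ual' (captured).
Because the quantifier is non-greedy, it stops expanding at the earliest point where the rest of the pattern can succeed.
Matches to split on: at [0:14] → 'cdcalr_9rffual'.
`re.split` interleaves the captured-group text with the surrounding fragments.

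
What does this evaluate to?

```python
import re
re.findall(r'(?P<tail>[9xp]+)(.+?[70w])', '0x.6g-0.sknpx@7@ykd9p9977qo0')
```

This matches one or more of one of [9xp] (captured as 'tail'); then one or more of any character (lazy), then one of [70w] (captured).
Scanning left to right: at [1:7] match 'x.6g-0', groups = ('x', '.6g-0'); at [11:15] match 'px@7', groups = ('px', '@7'); at [19:25] match '9p9977', groups = ('9p99', '77').
2 groups means each result is a tuple of 2 captured strings — 3 here.

[('x', '.6g-0'), ('px', '@7'), ('9p99', '77')]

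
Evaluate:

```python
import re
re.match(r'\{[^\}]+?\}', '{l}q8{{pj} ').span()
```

`re.match` only tries the pattern at the start of the string.
The match spans [0:3] → '{l}'.

(0, 3)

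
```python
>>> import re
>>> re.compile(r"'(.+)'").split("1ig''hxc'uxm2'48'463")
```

`re.split` interleaves the captured-group text with the surrounding fragments.

['1ig', "'hxc'uxm2'48", '463']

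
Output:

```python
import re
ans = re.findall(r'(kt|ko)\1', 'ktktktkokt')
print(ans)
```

The backreference `\1` re-matches whatever the first group consumed, character for character.
Matches: at [0:4] match 'ktkt', group 1 = 'kt'.
One capturing group, so `findall` returns just the captured substring from the one match — 1 in all.

['kt']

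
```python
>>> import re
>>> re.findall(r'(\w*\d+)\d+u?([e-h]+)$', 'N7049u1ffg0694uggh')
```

[('N7049u1ffg069', 'ggh')]

Pattern: zero or more of a word character, then one or more of a digit (captured); then one or more of a digit, then optionally a literal 'u'; then one or more of a character in [e-h] (captured); then anchored at the end.
Scanning left to right: at [0:18] match 'N7049u1ffg0694uggh', groups = ('N7049u1ffg069', 'ggh').
Multiple groups make `findall` return tuples — one 2-tuple for the one match.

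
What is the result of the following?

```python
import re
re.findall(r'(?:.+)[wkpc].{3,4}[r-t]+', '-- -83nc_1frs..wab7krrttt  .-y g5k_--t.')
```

['-- -83nc_1frs..wab7krrttt  .-y g5k_--t']

The pattern matches one or more of any character (non-capturing group); then one of [wkpc], then 3 to 4 of any character, then one or more of a character in [r-t].
Scanning left to right: at [0:38] → '-- -83nc_1frs..wab7krrttt  .-y g5k_--t'.
No capturing groups, so `findall` returns the 1 full match string.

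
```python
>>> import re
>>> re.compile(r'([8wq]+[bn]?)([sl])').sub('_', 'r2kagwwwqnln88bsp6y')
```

This matches one or more of one of [8wq], then optionally one of [bn] (captured); then one of [sl] (captured).
Matches: at [5:11] → 'wwwqnl'; at [12:16] → '88bs'.
Every occurrence is swapped for '_'.

'r2kag_n_p6y'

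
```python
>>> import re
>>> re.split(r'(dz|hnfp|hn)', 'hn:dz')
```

The group in the pattern means `split` returns the separators' captures alongside the pieces.

['', 'hn', ':', 'dz', '']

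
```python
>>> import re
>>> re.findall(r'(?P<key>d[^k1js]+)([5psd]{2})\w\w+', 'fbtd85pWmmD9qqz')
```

This matches the literal 'd', then one or more of any character except [k1js] (captured as 'key'); then exactly 2 of one of [5psd] (captured); then a word character, then one or more of a word character.
Scanning left to right: at [3:15] match 'd85pWmmD9qqz', groups = ('d8', '5p').
Multiple groups make `findall` return tuples — one 2-tuple for the one match.

[('d8', '5p')]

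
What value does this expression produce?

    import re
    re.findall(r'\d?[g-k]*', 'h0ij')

['h', '0ij', '']

Pattern: optionally a digit; then zero or more of a character in [g-k].
Scanning left to right: at [0:1] → 'h'; at [1:4] → '0ij'; at [4:4] → ''.
`findall` yields the raw match text (3 of them) because the pattern has no groups.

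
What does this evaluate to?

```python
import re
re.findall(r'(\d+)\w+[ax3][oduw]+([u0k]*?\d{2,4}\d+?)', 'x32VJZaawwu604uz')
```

Pattern: one or more of a digit (captured); then one or more of a word character, then one of [ax3], then one or more of one of [oduw]; then zero or more of one of [u0k] (lazy), then 2 to 4 of a digit, then one or more of a digit (lazy) (captured).
2 groups means the one result is a tuple of 2 captured strings — 1 here.

[('32', '604')]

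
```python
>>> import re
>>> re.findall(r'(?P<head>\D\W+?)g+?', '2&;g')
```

This matches a non-digit, then one or more of a non-word character (lazy) (captured as 'head'); then one or more of a literal 'g' (lazy).
Matches: at [1:4] match '&;g', group 1 = '&;'.
With a single group, `findall` returns only what that group captured — 1 item.

['&;']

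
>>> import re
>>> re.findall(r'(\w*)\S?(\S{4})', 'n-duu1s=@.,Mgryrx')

This matches zero or more of a word character (captured); then optionally a non-whitespace character; then exactly 4 of a non-whitespace character (captured).
Matches: at [0:6] match 'n-duu1', groups = ('n', 'duu1'); at [6:12] match 's=@.,M', groups = ('s', '@.,M'); at [12:17] match 'gryrx', groups = ('g', 'ryrx').
With 2 capturing groups, `findall` returns a 2-tuple per match.

[('n', 'duu1'), ('s', '@.,M'), ('g', 'ryrx')]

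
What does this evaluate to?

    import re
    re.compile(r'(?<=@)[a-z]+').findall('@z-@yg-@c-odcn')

Because the assertion is zero-width, the text it checks is not consumed and won't appear in the result.
With no groups in the pattern, `findall` gives back each whole match — 3 here.

['z', 'yg', 'c']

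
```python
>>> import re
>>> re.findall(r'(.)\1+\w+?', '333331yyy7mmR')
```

['3', 'y', 'm']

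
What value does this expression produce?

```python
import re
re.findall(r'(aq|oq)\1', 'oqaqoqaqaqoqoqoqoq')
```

['aq', 'oq', 'oq']

After group 1 captures some text, `\1` only succeeds where that same text appears again.
Matches: at [6:10] match 'aqaq', group 1 = 'aq'; at [10:14] match 'oqoq', group 1 = 'oq'; at [14:18] match 'oqoq', group 1 = 'oq'.
`findall` collects group 1 from each match (3 total).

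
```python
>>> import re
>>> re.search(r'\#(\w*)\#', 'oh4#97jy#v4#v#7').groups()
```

('97jy',)

Unlike `match`, `search` isn't anchored — it looks for the pattern anywhere in the string.
The match spans [3:9] → '#97jy#'.
Captured: group 1 = '97jy'.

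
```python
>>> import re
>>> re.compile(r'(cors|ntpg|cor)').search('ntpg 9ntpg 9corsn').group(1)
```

The match spans [0:4] → 'ntpg'.
Captured: group 1 = 'ntpg'.

'ntpg'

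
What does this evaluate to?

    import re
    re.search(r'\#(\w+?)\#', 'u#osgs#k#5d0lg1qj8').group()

'#osgs#'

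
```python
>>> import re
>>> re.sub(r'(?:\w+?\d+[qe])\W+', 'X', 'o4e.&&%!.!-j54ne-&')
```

'Xj54ne-&'

Each match is replaced by 'X'.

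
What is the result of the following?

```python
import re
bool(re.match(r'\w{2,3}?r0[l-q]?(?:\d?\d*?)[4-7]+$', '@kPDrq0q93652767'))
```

False

This matches 2 to 3 of a word character (lazy), then the literal 'r0', then optionally a character in [l-q]; then optionally a digit, then zero or more of a digit (lazy) (non-capturing group); then one or more of a character in [4-7]; then anchored at the end.
`match` is anchored at position 0; if the pattern doesn't fit there, it returns None.
Here the pattern fails at index 0, so the call returns None, and `bool(None)` is False.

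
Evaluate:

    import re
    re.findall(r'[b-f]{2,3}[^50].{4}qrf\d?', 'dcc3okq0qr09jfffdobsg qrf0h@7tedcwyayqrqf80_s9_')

['ffdobsg qrf0']

With no groups in the pattern, `findall` gives back each whole match — 1 here.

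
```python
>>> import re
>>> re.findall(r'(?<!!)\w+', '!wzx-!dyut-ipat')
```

['zx', 'yut', 'ipat']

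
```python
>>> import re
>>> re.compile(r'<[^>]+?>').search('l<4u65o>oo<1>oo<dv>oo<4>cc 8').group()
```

'<4u65o>'

The match spans [1:8] → '<4u65o>'.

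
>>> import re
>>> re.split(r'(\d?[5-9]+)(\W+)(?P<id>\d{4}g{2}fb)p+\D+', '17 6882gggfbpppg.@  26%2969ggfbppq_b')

The pattern matches optionally a digit, then one or more of a character in [5-9] (captured); then one or more of a non-word character (captured); then exactly 4 of a digit, then exactly 2 of a literal 'g', then the literal 'fb' (captured as 'id'); then one or more of a literal 'p', then one or more of a non-digit.
Matches to split on: at [20:36] → '26%2969ggfbppq_b'.
Because the pattern has a capturing group, `split` also inserts each captured text between the pieces.

['17 6882gggfbpppg.@  ', '26', '%', '2969ggfb', '']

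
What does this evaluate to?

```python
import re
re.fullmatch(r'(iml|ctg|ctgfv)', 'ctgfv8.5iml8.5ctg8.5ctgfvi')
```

`re.fullmatch` requires the pattern to consume the entire string.
Here the pattern can't cover the whole string, so the call returns None.

None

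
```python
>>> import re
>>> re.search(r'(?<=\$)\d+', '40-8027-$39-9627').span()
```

(9, 11)

Because the assertion is zero-width, the text it checks is not consumed and won't appear in the result.
The match spans [9:11] → '39'.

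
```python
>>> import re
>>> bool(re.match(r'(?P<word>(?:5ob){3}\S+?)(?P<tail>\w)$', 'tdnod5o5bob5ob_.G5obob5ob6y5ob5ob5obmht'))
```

False

This matches the literal '5ob' repeated 3 times, then one or more of a non-whitespace character (lazy) (captured as 'word'); then a word character (captured as 'tail'); then anchored at the end.
With `match`, the pattern is implicitly anchored at the beginning.
Here the string doesn't start with a match, so the call returns None, and `bool(None)` is False.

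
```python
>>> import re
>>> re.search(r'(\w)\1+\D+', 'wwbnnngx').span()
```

(0, 8)

`\1` has to match the exact text group 1 already captured.
`re.search` tries every starting position until one works.
The match spans [0:8] → 'wwbnnngx'.
Captured: group 1 = 'w'.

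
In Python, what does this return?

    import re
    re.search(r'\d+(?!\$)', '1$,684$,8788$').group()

The negative lookahead/lookbehind blocks any match where the forbidden context is present.
The match spans [3:5] → '68'.

'68'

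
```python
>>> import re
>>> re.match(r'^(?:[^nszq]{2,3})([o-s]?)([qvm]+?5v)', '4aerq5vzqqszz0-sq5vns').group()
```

With `match`, the pattern is implicitly anchored at the beginning.
The match spans [0:7] → '4aerq5v'.

'4aerq5v'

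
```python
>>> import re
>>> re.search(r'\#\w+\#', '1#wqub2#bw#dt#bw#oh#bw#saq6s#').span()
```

`search` walks the string left to right and returns the first match it finds.
The match spans [1:8] → '#wqub2#'.

(1, 8)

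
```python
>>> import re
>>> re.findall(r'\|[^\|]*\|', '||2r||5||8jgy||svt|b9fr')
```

['||', '||', '||', '||']

No capturing groups, so `findall` returns the 4 full match strings.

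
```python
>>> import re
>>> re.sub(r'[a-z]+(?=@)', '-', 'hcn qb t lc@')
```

The `(?=…)`/`(?<=…)` assertion just peeks at neighbouring text; it doesn't advance the match position.
Matches: at [9:11] → 'lc'.
Every occurrence is swapped for '-'.

'hcn qb t -@'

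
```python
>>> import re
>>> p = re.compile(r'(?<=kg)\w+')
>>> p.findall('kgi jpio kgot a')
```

Because the assertion is zero-width, the text it checks is not consumed and won't appear in the result.
With no groups in the pattern, `findall` gives back each whole match — 2 here.

['i', 'ot']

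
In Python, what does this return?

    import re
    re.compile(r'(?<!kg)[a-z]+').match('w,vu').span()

(0, 1)

The negative lookaround is zero-width — it rules out positions where the adjacent text would match, without consuming anything.
`re.match` won't scan ahead — the pattern has to work from the very first character.
The match spans [0:1] → 'w'.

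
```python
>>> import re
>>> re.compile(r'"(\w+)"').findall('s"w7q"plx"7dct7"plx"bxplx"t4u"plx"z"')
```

Scanning left to right: at [1:6] match '"w7q"', group 1 = 'w7q'; at [9:16] match '"7dct7"', group 1 = '7dct7'; at [19:26] match '"bxplx"', group 1 = 'bxplx'; at [29:34] match '"plx"', group 1 = 'plx'.
Because there's exactly one group, `findall` drops the full match and keeps group 1 from each hit.

['w7q', '7dct7', 'bxplx', 'plx']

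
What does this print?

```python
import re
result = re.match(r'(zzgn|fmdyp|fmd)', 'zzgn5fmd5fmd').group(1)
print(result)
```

The match spans [0:4] → 'zzgn'.
Captured: group 1 = 'zzgn'.

zzgn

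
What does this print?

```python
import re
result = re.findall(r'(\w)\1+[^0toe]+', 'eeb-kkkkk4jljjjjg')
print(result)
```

The backreference `\1` re-matches whatever the first group consumed, character for character.
Walking the string: at [0:17] match 'eeb-kkkkk4jljjjjg', group 1 = 'e'.
With a single group, `findall` returns only what that group captured — 1 item.

['e']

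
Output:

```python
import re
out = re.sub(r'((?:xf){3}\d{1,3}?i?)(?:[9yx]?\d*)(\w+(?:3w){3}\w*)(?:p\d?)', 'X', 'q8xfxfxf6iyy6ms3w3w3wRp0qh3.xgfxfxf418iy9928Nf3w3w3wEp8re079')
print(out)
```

This matches the literal 'xf' repeated 3 times, then 1 to 3 of a digit (lazy), then optionally a literal 'i' (captured); then optionally one of [9yx], then zero or more of a digit (non-capturing group); then one or more of a word character, then the literal '3w' repeated 3 times, then zero or more of a word character (captured); then the literal 'p', then optionally a digit (non-capturing group).
`sub` substitutes 'X' at each match site.

q8Xqh3.xgfxfxf418iy9928Nf3w3w3wEp8re079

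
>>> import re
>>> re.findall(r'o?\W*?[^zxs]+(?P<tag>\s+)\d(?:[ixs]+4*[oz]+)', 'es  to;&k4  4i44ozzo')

[' ']

This matches optionally the literal 'o', then zero or more of a non-word character (lazy), then one or more of any character except [zxs]; then one or more of whitespace (captured as 'tag'); then a digit; then one or more of one of [ixs], then zero or more of the literal '4', then one or more of one of [oz] (non-capturing group).
Walking the string: at [2:20] match '  to;&k4  4i44ozzo', group 1 = ' '.
`findall` collects group 1 from the one match (1 total).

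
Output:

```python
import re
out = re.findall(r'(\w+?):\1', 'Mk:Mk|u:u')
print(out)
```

A backreference is literal: `\1` must see the identical characters the first group matched.
With a single group, `findall` returns only what that group captured — 2 items.

['Mk', 'u']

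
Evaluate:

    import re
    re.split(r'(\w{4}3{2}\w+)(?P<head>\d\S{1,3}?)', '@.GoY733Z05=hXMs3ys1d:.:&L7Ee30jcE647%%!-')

With the lazy modifier that quantifier settles for the fewest repetitions that let the rest of the pattern succeed (the atoms after it are unaffected and can still be greedy).
The group in the pattern means `split` returns the separators' captures alongside the pieces.

['@.', 'GoY733Z0', '5=', 'hXMs3ys1d:.:&L7Ee30jcE647%%!-']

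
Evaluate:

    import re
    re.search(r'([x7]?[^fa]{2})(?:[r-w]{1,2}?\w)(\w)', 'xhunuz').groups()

('xh', 'u')

The pattern matches optionally one of [x7], then exactly 2 of any character except [fa] (captured); then 1 to 2 of a character in [r-w] (lazy), then a word character (non-capturing group); then a word character (captured).
`re.search` tries every starting position until one works.
The match spans [0:5] → 'xhunu'.
Captured: group 1 = 'xh', group 2 = 'u'.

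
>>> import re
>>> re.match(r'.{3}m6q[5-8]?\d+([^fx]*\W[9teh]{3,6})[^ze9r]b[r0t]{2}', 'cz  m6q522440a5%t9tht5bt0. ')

The pattern matches exactly 3 of any character, then the literal 'm6q', then optionally a character in [5-8]; then one or more of a digit; then zero or more of any character except [fx], then a non-word character, then 3 to 6 of one of [9teh] (captured); then any character except [ze9r], then a literal 'b', then exactly 2 of one of [r0t].
`re.match` won't scan ahead — the pattern has to work from the very first character.
Here the string doesn't start with a match, so the call returns None.

None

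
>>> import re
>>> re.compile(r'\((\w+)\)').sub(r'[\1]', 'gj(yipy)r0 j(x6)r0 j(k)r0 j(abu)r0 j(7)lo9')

'gj[yipy]r0 j[x6]r0 j[k]r0 j[abu]r0 j[7]lo9'

`\1` in the replacement pulls in group 1's text for each match.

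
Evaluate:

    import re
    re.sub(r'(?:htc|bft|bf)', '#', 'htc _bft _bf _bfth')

'# _# _# _#h'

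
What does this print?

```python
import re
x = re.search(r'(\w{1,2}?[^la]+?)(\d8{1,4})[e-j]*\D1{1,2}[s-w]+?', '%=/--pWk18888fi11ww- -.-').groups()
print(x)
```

The pattern matches 1 to 2 of a word character (lazy), then one or more of any character except [la] (lazy) (captured); then a digit, then 1 to 4 of the literal '8' (captured); then zero or more of a character in [e-j], then a non-digit, then 1 to 2 of the literal '1'; then one or more of a character in [s-w] (lazy).
Because the quantifier is non-greedy, it stops expanding at the earliest point where the rest of the pattern can succeed.
`re.search` scans for the first position where the pattern succeeds.
The match spans [5:18] → 'pWk18888fi11w'.
Captured: group 1 = 'pWk', group 2 = '18888'.

('pWk', '18888')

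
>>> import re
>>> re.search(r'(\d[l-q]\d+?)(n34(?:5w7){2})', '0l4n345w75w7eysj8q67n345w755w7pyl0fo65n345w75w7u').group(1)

'0l4'

This matches a digit, then a character in [l-q], then one or more of a digit (lazy) (captured); then the literal 'n34', then the literal '5w7' repeated 2 times (captured).
Unlike `match`, `search` isn't anchored — it looks for the pattern anywhere in the string.
The match spans [0:12] → '0l4n345w75w7'.
Captured: group 1 = '0l4', group 2 = 'n345w75w7'.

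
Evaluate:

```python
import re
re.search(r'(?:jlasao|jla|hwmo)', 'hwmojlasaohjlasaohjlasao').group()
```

'hwmo'

`re.search` tries every starting position until one works.
The match spans [0:4] → 'hwmo'.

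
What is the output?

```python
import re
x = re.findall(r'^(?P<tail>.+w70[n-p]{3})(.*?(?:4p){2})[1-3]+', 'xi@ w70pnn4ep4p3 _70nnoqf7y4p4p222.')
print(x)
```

This matches anchored at the start of the string; then one or more of any character, then the literal 'w70', then exactly 3 of a character in [n-p] (captured as 'tail'); then zero or more of any character (lazy), then the literal '4p' repeated 2 times (captured); then one or more of a character in [1-3].
Matches: at [0:34] match 'xi@ w70pnn4ep4p3 _70nnoqf7y4p4p222', groups = ('xi@ w70pnn', '4ep4p3 _70nnoqf7y4p4p').
With 2 capturing groups, `findall` returns a 2-tuple per match.

[('xi@ w70pnn', '4ep4p3 _70nnoqf7y4p4p')]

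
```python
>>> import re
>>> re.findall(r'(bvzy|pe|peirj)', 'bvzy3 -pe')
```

Walking the string: at [0:4] match 'bvzy', group 1 = 'bvzy'; at [7:9] match 'pe', group 1 = 'pe'.
Because there's exactly one group, `findall` drops the full match and keeps group 1 from each hit.

['bvzy', 'pe']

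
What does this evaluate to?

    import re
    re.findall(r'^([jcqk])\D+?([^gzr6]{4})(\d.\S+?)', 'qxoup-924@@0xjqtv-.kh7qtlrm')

[('q', 'oup-', '924')]

Lazy quantifiers expand one character at a time until the remainder of the pattern can match.
3 groups means the one result is a tuple of 3 captured strings — 1 here.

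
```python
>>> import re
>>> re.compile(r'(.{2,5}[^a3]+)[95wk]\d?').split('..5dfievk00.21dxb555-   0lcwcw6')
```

This matches 2 to 5 of any character, then one or more of any character except [a3] (captured); then one of [95wk], then optionally a digit.
Matches to split on: at [0:31] → '..5dfievk00.21dxb555-   0lcwcw6'.
Because the pattern has a capturing group, `split` also inserts each captured text between the pieces.

['', '..5dfievk00.21dxb555-   0lcwc', '']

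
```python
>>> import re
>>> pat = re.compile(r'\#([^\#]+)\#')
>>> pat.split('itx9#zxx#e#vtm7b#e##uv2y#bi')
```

['itx9', 'zxx', 'e', 'vtm7b', 'e#', 'uv2y', 'bi']

Matches to split on: at [4:9] → '#zxx#'; at [10:17] → '#vtm7b#'; at [19:25] → '#uv2y#'.
With a capturing group present, the delimiter's captured portion is kept in the result list.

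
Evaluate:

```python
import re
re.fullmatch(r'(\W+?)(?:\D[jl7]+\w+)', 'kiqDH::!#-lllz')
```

None

`fullmatch` succeeds only if the pattern covers the string from start to end.
Here the pattern can't cover the whole string, so the call returns None.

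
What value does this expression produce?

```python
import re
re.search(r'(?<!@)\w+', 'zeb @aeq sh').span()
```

(0, 3)

Because the assertion is negative and zero-width, positions next to the forbidden text are skipped.
`re.search` tries every starting position until one works.
The match spans [0:3] → 'zeb'.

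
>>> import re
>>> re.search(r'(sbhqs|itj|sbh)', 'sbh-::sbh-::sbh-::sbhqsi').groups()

('sbh',)

Unlike `match`, `search` isn't anchored — it looks for the pattern anywhere in the string.
The match spans [0:3] → 'sbh'.
Captured: group 1 = 'sbh'.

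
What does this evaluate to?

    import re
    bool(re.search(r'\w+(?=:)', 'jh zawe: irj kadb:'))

True

The `(?=…)`/`(?<=…)` assertion just peeks at neighbouring text; it doesn't advance the match position.
Unlike `match`, `search` isn't anchored — it looks for the pattern anywhere in the string.
The match spans [3:7] → 'zawe'.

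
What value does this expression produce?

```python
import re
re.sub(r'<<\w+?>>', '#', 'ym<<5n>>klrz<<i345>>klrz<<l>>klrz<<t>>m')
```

Matches: at [2:8] → '<<5n>>'; at [12:20] → '<<i345>>'; at [24:29] → '<<l>>'; at [33:38] → '<<t>>'.
`sub` substitutes '#' at each match site.

'ym#klrz#klrz#klrz#m'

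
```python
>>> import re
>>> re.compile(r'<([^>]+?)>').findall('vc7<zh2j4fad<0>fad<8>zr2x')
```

['zh2j4fad<0', '8']

`findall` collects group 1 from each match (2 total).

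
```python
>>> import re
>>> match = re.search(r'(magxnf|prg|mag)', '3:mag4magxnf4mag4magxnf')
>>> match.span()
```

`re.search` tries every starting position until one works.
The match spans [2:5] → 'mag'.
Captured: group 1 = 'mag'.

(2, 5)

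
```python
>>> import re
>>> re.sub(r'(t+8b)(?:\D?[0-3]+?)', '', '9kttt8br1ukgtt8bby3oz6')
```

The pattern matches one or more of the literal 't', then the literal '8b' (captured); then optionally a non-digit, then one or more of a character in [0-3] (lazy) (non-capturing group).
Matches: at [2:9] → 'ttt8br1'.
Every occurrence is swapped for ''.

'9kukgtt8bby3oz6'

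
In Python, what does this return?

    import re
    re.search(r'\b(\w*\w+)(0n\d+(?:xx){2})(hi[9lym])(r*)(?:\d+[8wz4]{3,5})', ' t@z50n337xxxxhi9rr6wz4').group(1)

'z5'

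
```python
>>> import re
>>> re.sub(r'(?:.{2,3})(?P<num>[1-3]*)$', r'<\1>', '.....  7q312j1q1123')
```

Pattern: 2 to 3 of any character (non-capturing group); then zero or more of a character in [1-3] (captured as 'num'); then anchored at the end.
Matches: at [12:19] → 'j1q1123'.
`\1` in the replacement pulls in group 1's text for each match.

'.....  7q312<1123>'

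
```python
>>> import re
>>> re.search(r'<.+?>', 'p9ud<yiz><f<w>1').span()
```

`re.search` tries every starting position until one works.
The match spans [4:9] → '<yiz>'.

(4, 9)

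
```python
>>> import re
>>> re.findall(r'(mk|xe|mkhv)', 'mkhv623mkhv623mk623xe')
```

['mk', 'mk', 'mk', 'xe']

Alternation tries branches left to right and keeps the first one that lets the overall match succeed at that position.
Scanning left to right: at [0:2] match 'mk', group 1 = 'mk'; at [7:9] match 'mk', group 1 = 'mk'; at [14:16] match 'mk', group 1 = 'mk'; at [19:21] match 'xe', group 1 = 'xe'.
`findall` collects group 1 from each match (4 total).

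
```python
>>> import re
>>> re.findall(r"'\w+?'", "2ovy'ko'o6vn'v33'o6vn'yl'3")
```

With no groups in the pattern, `findall` gives back each whole match — 3 here.

["'ko'", "'v33'", "'yl'"]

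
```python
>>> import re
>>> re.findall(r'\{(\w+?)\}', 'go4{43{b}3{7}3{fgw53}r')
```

['b', '7', 'fgw53']

With a single group, `findall` returns only what that group captured — 3 items.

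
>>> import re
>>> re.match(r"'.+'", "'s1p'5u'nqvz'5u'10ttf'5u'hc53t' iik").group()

"'s1p'5u'nqvz'5u'10ttf'5u'hc53t'"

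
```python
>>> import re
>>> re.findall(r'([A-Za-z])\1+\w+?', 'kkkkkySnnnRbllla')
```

A backreference is literal: `\1` must see the identical characters the first group matched.
Walking the string: at [0:6] match 'kkkkky', group 1 = 'k'; at [7:11] match 'nnnR', group 1 = 'n'; at [12:16] match 'llla', group 1 = 'l'.
With a single group, `findall` returns only what that group captured — 3 items.

['k', 'n', 'l']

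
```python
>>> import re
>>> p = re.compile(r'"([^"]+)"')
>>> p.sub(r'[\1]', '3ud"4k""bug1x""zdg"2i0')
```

Each match is replaced using the text its own group 1 captured.

'3ud[4k][bug1x][zdg]2i0'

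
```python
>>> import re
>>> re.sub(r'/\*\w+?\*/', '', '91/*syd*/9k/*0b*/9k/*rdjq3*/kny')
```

Each match is replaced by ''.

'919k9kkny'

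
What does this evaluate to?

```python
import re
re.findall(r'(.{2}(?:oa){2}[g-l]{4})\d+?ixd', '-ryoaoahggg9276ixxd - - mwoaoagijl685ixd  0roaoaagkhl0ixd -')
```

['mwoaoagijl']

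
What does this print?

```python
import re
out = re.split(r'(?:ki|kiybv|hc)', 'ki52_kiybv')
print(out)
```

`|` is ordered: at each position the engine commits to the first alternative that works.
Matches to split on: at [0:2] → 'ki'; at [5:7] → 'ki'.
`split` removes every match and returns the 3 fragments in between.

['', '52_', 'ybv']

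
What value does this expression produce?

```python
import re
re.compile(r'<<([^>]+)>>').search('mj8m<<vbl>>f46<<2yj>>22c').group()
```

'<<vbl>>'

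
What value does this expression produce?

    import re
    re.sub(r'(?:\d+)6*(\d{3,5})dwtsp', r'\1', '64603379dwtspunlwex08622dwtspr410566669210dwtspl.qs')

The pattern matches one or more of a digit (non-capturing group); then zero or more of a literal '6'; then 3 to 5 of a digit (captured); then the literal 'dwt', then the literal 'sp'.
Matches: at [0:13] → '64603379dwtsp'; at [19:29] → '08622dwtsp'; at [30:47] → '410566669210dwtsp'.
`\1` in the replacement pulls in group 1's text for each match.

'379unlwex622r210l.qs'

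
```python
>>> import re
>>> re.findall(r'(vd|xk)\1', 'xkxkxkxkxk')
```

A backreference is literal: `\1` must see the identical characters the first group matched.
Because there's exactly one group, `findall` drops the full match and keeps group 1 from each hit.

['xk', 'xk']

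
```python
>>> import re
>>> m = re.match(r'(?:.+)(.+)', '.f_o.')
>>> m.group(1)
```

The match spans [0:5] → '.f_o.'.
Captured: group 1 = '.'.

'.'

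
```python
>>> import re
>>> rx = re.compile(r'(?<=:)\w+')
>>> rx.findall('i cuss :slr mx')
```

['slr']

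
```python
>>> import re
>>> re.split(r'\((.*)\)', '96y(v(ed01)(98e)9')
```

The group in the pattern means `split` returns the separators' captures alongside the pieces.

['96y', 'v(ed01)(98e', '9']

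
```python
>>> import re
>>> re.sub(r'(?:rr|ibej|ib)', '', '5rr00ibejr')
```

`|` is ordered: at each position the engine commits to the first alternative that works.
Matches: at [1:3] → 'rr'; at [5:9] → 'ibej'.
Every occurrence is swapped for ''.

'500r'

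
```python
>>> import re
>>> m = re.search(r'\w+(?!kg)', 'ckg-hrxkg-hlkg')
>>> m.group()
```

'ckg'

The negative lookaround is zero-width — it rules out positions where the adjacent text would match, without consuming anything.
`search` walks the string left to right and returns the first match it finds.
The match spans [0:3] → 'ckg'.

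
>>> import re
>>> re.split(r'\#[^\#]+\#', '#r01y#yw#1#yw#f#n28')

['', 'yw', 'yw', 'n28']

Matches to split on: at [0:6] → '#r01y#'; at [8:11] → '#1#'; at [13:16] → '#f#'.
`split` removes every match and returns the 4 fragments in between.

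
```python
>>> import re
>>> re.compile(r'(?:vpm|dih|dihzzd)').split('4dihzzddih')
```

`|` is ordered: at each position the engine commits to the first alternative that works.
Matches to split on: at [1:4] → 'dih'; at [7:10] → 'dih'.
Each match becomes a cut point; 3 segments remain.

['4', 'zzd', '']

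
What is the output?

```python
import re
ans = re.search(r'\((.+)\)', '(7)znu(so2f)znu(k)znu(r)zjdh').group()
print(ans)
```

The match spans [0:24] → '(7)znu(so2f)znu(k)znu(r)'.

(7)znu(so2f)znu(k)znu(r)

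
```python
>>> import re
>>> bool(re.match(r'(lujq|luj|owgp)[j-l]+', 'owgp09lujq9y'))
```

False

`re.match` only tries the pattern at the start of the string.
Here position 0 doesn't satisfy it, so the call returns None, and `bool(None)` is False.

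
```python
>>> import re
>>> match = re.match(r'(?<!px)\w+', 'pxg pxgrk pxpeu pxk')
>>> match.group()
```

'pxg'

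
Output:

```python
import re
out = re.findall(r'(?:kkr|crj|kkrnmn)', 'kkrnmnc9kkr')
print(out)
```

['kkr', 'kkr']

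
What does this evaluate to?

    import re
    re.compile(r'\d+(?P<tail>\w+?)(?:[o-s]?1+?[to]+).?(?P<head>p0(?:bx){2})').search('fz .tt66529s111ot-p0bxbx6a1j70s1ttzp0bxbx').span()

Pattern: one or more of a digit; then one or more of a word character (lazy) (captured as 'tail'); then optionally a character in [o-s], then one or more of a literal '1' (lazy), then one or more of one of [to] (non-capturing group); then optionally any character; then the literal 'p0', then the literal 'bx' repeated 2 times (captured as 'head').
Unlike `match`, `search` isn't anchored — it looks for the pattern anywhere in the string.
The match spans [6:24] → '66529s111ot-p0bxbx'.
Captured: group 1 = 's', group 2 = 'p0bxbx'.

(6, 24)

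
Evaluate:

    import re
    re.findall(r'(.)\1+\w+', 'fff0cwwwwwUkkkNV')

`\1` has to match the exact text group 1 already captured.
Matches: at [0:16] match 'fff0cwwwwwUkkkNV', group 1 = 'f'.
`findall` collects group 1 from the one match (1 total).

['f']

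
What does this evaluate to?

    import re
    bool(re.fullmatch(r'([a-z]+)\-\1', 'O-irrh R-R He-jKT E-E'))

For `fullmatch`, every character of the input must be accounted for by the pattern.
Here the pattern can't cover the whole string, so the call returns None, and `bool(None)` is False.

False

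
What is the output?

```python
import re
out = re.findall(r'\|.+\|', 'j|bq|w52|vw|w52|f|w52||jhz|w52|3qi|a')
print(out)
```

['|bq|w52|vw|w52|f|w52||jhz|w52|3qi|']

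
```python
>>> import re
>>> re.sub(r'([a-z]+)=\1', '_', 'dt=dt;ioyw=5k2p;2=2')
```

'_;ioyw=5k2p;2=2'

The backreference `\1` re-matches whatever the first group consumed, character for character.
Matches: at [0:5] → 'dt=dt'.
`sub` substitutes '_' at each match site.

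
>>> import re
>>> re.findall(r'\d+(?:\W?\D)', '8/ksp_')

Pattern: one or more of a digit; then optionally a non-word character, then a non-digit (non-capturing group).
Walking the string: at [0:3] → '8/k'.
With no groups in the pattern, `findall` gives back each whole match — 1 here.

['8/k']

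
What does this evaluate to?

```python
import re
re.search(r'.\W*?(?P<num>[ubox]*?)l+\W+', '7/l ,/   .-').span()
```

(0, 11)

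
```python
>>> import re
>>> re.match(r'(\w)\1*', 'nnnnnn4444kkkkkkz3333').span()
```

(0, 6)

`match` is anchored at position 0; if the pattern doesn't fit there, it returns None.
The match spans [0:6] → 'nnnnnn'.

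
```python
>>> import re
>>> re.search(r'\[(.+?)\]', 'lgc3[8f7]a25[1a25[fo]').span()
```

(4, 9)

Unlike `match`, `search` isn't anchored — it looks for the pattern anywhere in the string.
The match spans [4:9] → '[8f7]'.
Captured: group 1 = '8f7'.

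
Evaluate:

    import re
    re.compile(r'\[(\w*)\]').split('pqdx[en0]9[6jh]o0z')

['pqdx', 'en0', '9', '6jh', 'o0z']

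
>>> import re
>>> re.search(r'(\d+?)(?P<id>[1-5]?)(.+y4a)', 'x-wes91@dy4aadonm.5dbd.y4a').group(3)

'@dy4aadonm.5dbd.y4a'

Pattern: one or more of a digit (lazy) (captured); then optionally a character in [1-5] (captured as 'id'); then one or more of any character, then the literal 'y4a' (captured).
`re.search` scans for the first position where the pattern succeeds.
The match spans [5:26] → '91@dy4aadonm.5dbd.y4a'.
Captured: group 1 = '9', group 2 = '1', group 3 = '@dy4aadonm.5dbd.y4a'.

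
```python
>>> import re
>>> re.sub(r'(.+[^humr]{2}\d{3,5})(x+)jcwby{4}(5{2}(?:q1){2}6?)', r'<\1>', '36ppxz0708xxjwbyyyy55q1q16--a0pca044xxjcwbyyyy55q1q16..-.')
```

`\1` in the replacement pulls in group 1's text for each match.

'<36ppxz0708xxjwbyyyy55q1q16--a0pca044>..-.'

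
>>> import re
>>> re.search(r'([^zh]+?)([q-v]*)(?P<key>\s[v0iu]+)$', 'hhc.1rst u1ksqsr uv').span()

(2, 19)

Pattern: one or more of any character except [zh] (lazy) (captured); then zero or more of a character in [q-v] (captured); then whitespace, then one or more of one of [v0iu] (captured as 'key'); then anchored at the end.
`re.search` tries every starting position until one works.
The match spans [2:19] → 'c.1rst u1ksqsr uv'.
Captured: group 1 = 'c.1rst u1k', group 2 = 'sqsr', group 3 = ' uv'.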